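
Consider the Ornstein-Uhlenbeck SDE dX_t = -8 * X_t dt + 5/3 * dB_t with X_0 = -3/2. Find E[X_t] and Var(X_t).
E[X_t] = -3*exp(-8*t)/2; Var(X_t) = 25/144 - 25*exp(-16*t)/144

The OU SDE dX = -theta X dt + sigma dB admits the integrating factor exp(theta t): d(exp(theta t) X_t) = sigma exp(theta t) dB_t. Integrating from 0 to t:
  X_t = x_0 * exp(-theta t) + sigma * int_0^t exp(-theta (t-s)) dB_s.
The Itô integral has mean 0 and (by the Itô isometry) variance sigma^2 * int_0^t exp(-2 theta (t - s)) ds = sigma^2 * (1 - exp(-2 theta t)) / (2 theta).
With theta = 8, sigma = 5/3, x_0 = -3/2:
  E[X_t] = -3/2 * exp(-8 t) = -3*exp(-8*t)/2
  Var(X_t) = (5/3)^2 * (1 - exp(-2*8 t)) / (2 * 8) = 25/144 - 25*exp(-16*t)/144.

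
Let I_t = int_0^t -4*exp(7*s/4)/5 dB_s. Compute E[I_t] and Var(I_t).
E[I_t] = 0; Var(I_t) = 32*exp(7*t/2)/175 - 32/175

The Itô integral of a deterministic integrand f(s) has mean 0 because each increment f(s) * (B_{s+ds} - B_s) has mean 0. By the Itô isometry:
  Var( int_0^t f(s) dB_s ) = E[ (int_0^t f(s) dB_s)^2 ] = int_0^t f(s)^2 ds.
Here f(s) = -4*exp(7*s/4)/5, so f(s)^2 = 16*exp(7*s/2)/25. Integrate:
  int_0^t (16*exp(7*s/2)/25) ds = 32*exp(7*t/2)/175 - 32/175.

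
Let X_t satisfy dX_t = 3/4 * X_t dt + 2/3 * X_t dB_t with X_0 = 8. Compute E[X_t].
E[X_t] = 8*exp(3*t/4)

For GBM dX = mu X dt + sigma X dB with X_0 = x_0, apply Itô to Y = log X: dY = (mu - sigma^2/2) dt + sigma dB, so Y_t = log(x_0) + (mu - sigma^2/2) t + sigma B_t and hence X_t = x_0 * exp((mu - sigma^2/2) t + sigma B_t).
With mu = 3/4, sigma = 2/3, x_0 = 8, this gives:
  X_t = 8 * exp((19/36) * t + (2/3) * B_t).
Since sigma*B_t ~ Normal(0, sigma^2 t), E[exp(sigma*B_t)] = exp(sigma^2 t / 2); so E[X_t] = x_0 * exp((mu - sigma^2/2) t) * exp(sigma^2 t / 2) = x_0 * exp(mu t) = 8*exp(3*t/4).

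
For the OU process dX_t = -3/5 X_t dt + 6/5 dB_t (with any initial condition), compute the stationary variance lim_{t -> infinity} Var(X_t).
lim Var(X_t) = 6/5

The OU SDE dX = -theta X dt + sigma dB admits the integrating factor exp(theta t): d(exp(theta t) X_t) = sigma exp(theta t) dB_t. Integrating from 0 to t gives X_t = x_0 * exp(-theta t) + sigma * int_0^t exp(-theta (t-s)) dB_s for any initial x_0. The Itô integral has variance (by the Itô isometry) sigma^2 * int_0^t exp(-2 theta (t - s)) ds = sigma^2 * (1 - exp(-2 theta t)) / (2 theta), independent of x_0.
With theta = 3/5, sigma = 6/5:
  Var(X_t) = (6/5)^2 * (1 - exp(-2*3/5 t)) / (2 * 3/5) = 6/5 - 6*exp(-6*t/5)/5.
As t -> infinity, exp(-2*3/5 t) -> 0, so the stationary variance is sigma^2 / (2 theta) = 6/5.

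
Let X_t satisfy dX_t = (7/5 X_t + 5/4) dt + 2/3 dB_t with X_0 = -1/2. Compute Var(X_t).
Var(X_t) = 10*exp(14*t/5)/63 - 10/63

The variance V(t) = Var(X_t) satisfies V'(t) = 2 a V(t) + c^2 with V(0) = 0 (drift coefficient is linear in X, diffusion is constant). With a = 7/5, c = 2/3, the solution is
  V(t) = (c^2 / (2 a)) * (exp(2 a t) - 1)
       = ((2/3)^2 / (2*(7/5))) * (exp((14/5) t) - 1)
       = 10*exp(14*t/5)/63 - 10/63.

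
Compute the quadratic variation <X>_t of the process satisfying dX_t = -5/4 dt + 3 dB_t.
<X>_t = 9*t

For an Itô process dX_t = a(t) dt + b(t) dB_t, the quadratic variation is <X>_t = int_0^t b(s)^2 ds (the drift term does not contribute). Here b(s) = 3, so
  b(s)^2 = 9.
Integrating from 0 to t:
  <X>_t = int_0^t (9) ds = 9*t.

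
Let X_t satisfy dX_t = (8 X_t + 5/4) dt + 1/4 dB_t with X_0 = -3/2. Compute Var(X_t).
Var(X_t) = exp(16*t)/256 - 1/256

The variance V(t) = Var(X_t) satisfies V'(t) = 2 a V(t) + c^2 with V(0) = 0 (drift coefficient is linear in X, diffusion is constant). With a = 8, c = 1/4, the solution is
  V(t) = (c^2 / (2 a)) * (exp(2 a t) - 1)
       = ((1/4)^2 / (2*8)) * (exp(16 t) - 1)
       = exp(16*t)/256 - 1/256.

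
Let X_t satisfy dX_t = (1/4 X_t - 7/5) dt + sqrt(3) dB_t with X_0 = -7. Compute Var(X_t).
Var(X_t) = 6*exp(t/2) - 6

The variance V(t) = Var(X_t) satisfies V'(t) = 2 a V(t) + c^2 with V(0) = 0 (drift coefficient is linear in X, diffusion is constant). With a = 1/4, c = sqrt(3), the solution is
  V(t) = (c^2 / (2 a)) * (exp(2 a t) - 1)
       = (sqrt(3)^2 / (2*(1/4))) * (exp((1/2) t) - 1)
       = 6*exp(t/2) - 6.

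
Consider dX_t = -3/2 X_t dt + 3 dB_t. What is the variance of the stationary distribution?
lim Var(X_t) = 3

The OU SDE dX = -theta X dt + sigma dB admits the integrating factor exp(theta t): d(exp(theta t) X_t) = sigma exp(theta t) dB_t. Integrating from 0 to t gives X_t = x_0 * exp(-theta t) + sigma * int_0^t exp(-theta (t-s)) dB_s for any initial x_0. The Itô integral has variance (by the Itô isometry) sigma^2 * int_0^t exp(-2 theta (t - s)) ds = sigma^2 * (1 - exp(-2 theta t)) / (2 theta), independent of x_0.
With theta = 3/2, sigma = 3:
  Var(X_t) = (3)^2 * (1 - exp(-2*3/2 t)) / (2 * 3/2) = 3 - 3*exp(-3*t).
As t -> infinity, exp(-2*3/2 t) -> 0, so the stationary variance is sigma^2 / (2 theta) = 3.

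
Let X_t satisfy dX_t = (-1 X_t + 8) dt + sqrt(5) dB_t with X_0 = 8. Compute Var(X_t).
Var(X_t) = 5/2 - 5*exp(-2*t)/2

The variance V(t) = Var(X_t) satisfies V'(t) = 2 a V(t) + c^2 with V(0) = 0 (drift coefficient is linear in X, diffusion is constant). With a = -1, c = sqrt(5), the solution is
  V(t) = (c^2 / (2 a)) * (exp(2 a t) - 1)
       = (sqrt(5)^2 / (2*(-1))) * (exp((-2) t) - 1)
       = 5/2 - 5*exp(-2*t)/2.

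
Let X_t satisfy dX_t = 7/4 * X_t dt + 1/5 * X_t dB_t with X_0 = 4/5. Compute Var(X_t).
Var(X_t) = 16*(exp(t/25) - 1)*exp(7*t/2)/25

For GBM dX = mu X dt + sigma X dB with X_0 = x_0, apply Itô to Y = log X: dY = (mu - sigma^2/2) dt + sigma dB, so Y_t = log(x_0) + (mu - sigma^2/2) t + sigma B_t and hence X_t = x_0 * exp((mu - sigma^2/2) t + sigma B_t).
With mu = 7/4, sigma = 1/5, x_0 = 4/5, this gives:
  X_t = 4/5 * exp((173/100) * t + (1/5) * B_t).
Since sigma*B_t ~ Normal(0, sigma^2 t), E[exp(sigma*B_t)] = exp(sigma^2 t / 2); so E[X_t] = x_0 * exp((mu - sigma^2/2) t) * exp(sigma^2 t / 2) = x_0 * exp(mu t) = 4*exp(7*t/4)/5.
Var(X_t) = E[X_t^2] - (E[X_t])^2 = x_0^2 * exp(2 mu t) * (exp(sigma^2 t) - 1) = 16*(exp(t/25) - 1)*exp(7*t/2)/25.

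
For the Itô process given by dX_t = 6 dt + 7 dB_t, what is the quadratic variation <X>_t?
<X>_t = 49*t

For an Itô process dX_t = a(t) dt + b(t) dB_t, the quadratic variation is <X>_t = int_0^t b(s)^2 ds (the drift term does not contribute). Here b(s) = 7, so
  b(s)^2 = 49.
Integrating from 0 to t:
  <X>_t = int_0^t (49) ds = 49*t.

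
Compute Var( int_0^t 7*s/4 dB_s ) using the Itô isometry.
Var = 49*t^3/48

The Itô integral of a deterministic integrand f(s) has mean 0 because each increment f(s) * (B_{s+ds} - B_s) has mean 0. By the Itô isometry:
  Var( int_0^t f(s) dB_s ) = E[ (int_0^t f(s) dB_s)^2 ] = int_0^t f(s)^2 ds.
Here f(s) = 7*s/4, so f(s)^2 = 49*s^2/16. Integrate:
  int_0^t (49*s^2/16) ds = 49*t^3/48.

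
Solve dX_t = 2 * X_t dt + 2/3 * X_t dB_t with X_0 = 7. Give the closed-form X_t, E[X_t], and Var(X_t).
X_t = 7 * exp((16/9) t + (2/3) B_t); E[X_t] = 7*exp(2*t); Var(X_t) = 49*(exp(4*t/9) - 1)*exp(4*t)

For GBM dX = mu X dt + sigma X dB with X_0 = x_0, apply Itô to Y = log X: dY = (mu - sigma^2/2) dt + sigma dB, so Y_t = log(x_0) + (mu - sigma^2/2) t + sigma B_t and hence X_t = x_0 * exp((mu - sigma^2/2) t + sigma B_t).
With mu = 2, sigma = 2/3, x_0 = 7, this gives:
  X_t = 7 * exp((16/9) * t + (2/3) * B_t).
Since sigma*B_t ~ Normal(0, sigma^2 t), E[exp(sigma*B_t)] = exp(sigma^2 t / 2); so E[X_t] = x_0 * exp((mu - sigma^2/2) t) * exp(sigma^2 t / 2) = x_0 * exp(mu t) = 7*exp(2*t).
Var(X_t) = E[X_t^2] - (E[X_t])^2 = x_0^2 * exp(2 mu t) * (exp(sigma^2 t) - 1) = 49*(exp(4*t/9) - 1)*exp(4*t).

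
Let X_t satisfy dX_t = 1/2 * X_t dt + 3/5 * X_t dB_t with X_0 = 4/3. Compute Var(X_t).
Var(X_t) = 16*(exp(9*t/25) - 1)*exp(t)/9

For GBM dX = mu X dt + sigma X dB with X_0 = x_0, apply Itô to Y = log X: dY = (mu - sigma^2/2) dt + sigma dB, so Y_t = log(x_0) + (mu - sigma^2/2) t + sigma B_t and hence X_t = x_0 * exp((mu - sigma^2/2) t + sigma B_t).
With mu = 1/2, sigma = 3/5, x_0 = 4/3, this gives:
  X_t = 4/3 * exp((8/25) * t + (3/5) * B_t).
Since sigma*B_t ~ Normal(0, sigma^2 t), E[exp(sigma*B_t)] = exp(sigma^2 t / 2); so E[X_t] = x_0 * exp((mu - sigma^2/2) t) * exp(sigma^2 t / 2) = x_0 * exp(mu t) = 4*exp(t/2)/3.
Var(X_t) = E[X_t^2] - (E[X_t])^2 = x_0^2 * exp(2 mu t) * (exp(sigma^2 t) - 1) = 16*(exp(9*t/25) - 1)*exp(t)/9.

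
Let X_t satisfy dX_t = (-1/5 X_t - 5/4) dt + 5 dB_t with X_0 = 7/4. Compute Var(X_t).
Var(X_t) = 125/2 - 125*exp(-2*t/5)/2

The variance V(t) = Var(X_t) satisfies V'(t) = 2 a V(t) + c^2 with V(0) = 0 (drift coefficient is linear in X, diffusion is constant). With a = -1/5, c = 5, the solution is
  V(t) = (c^2 / (2 a)) * (exp(2 a t) - 1)
       = (5^2 / (2*(-1/5))) * (exp((-2/5) t) - 1)
       = 125/2 - 125*exp(-2*t/5)/2.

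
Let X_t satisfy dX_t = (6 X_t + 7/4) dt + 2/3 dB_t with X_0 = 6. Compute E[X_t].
E[X_t] = 151*exp(6*t)/24 - 7/24

Taking expectations and using E[dB_t] = 0, the mean m(t) = E[X_t] satisfies the ODE m'(t) = a m(t) + b with m(0) = x_0. With a = 6, b = 7/4, x_0 = 6, the solution is
  m(t) = x_0 * exp(a t) + (b/a) * (exp(a t) - 1)
       = 6 * exp(6 t) + ((7/4)/6) * (exp(6 t) - 1)
       = 151*exp(6*t)/24 - 7/24.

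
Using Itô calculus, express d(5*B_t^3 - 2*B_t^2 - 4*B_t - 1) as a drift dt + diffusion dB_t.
d(5*B_t^3 - 2*B_t^2 - 4*B_t - 1) = (15*B_t - 2) dt + (15*B_t^2 - 4*B_t - 4) dB_t

Itô's formula for f(B_t) gives d f(B_t) = f'(B_t) dB_t + (1/2) f''(B_t) dt. Compute derivatives of f(x) = 5*x^3 - 2*x^2 - 4*x - 1:
  f'(x)  = 15*x^2 - 4*x - 4
  f''(x) = 30*x - 4
Substitute x = B_t and multiply the f'' term by 1/2:
  drift     = (1/2) * (30*x - 4) evaluated at B_t = 15*B_t - 2
  diffusion = (15*x^2 - 4*x - 4) evaluated at B_t = 15*B_t^2 - 4*B_t - 4
Therefore d(5*B_t^3 - 2*B_t^2 - 4*B_t - 1) = (15*B_t - 2) dt + (15*B_t^2 - 4*B_t - 4) dB_t.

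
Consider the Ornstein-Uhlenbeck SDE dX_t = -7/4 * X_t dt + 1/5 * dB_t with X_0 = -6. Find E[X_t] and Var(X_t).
E[X_t] = -6*exp(-7*t/4); Var(X_t) = 2/175 - 2*exp(-7*t/2)/175

The OU SDE dX = -theta X dt + sigma dB admits the integrating factor exp(theta t): d(exp(theta t) X_t) = sigma exp(theta t) dB_t. Integrating from 0 to t:
  X_t = x_0 * exp(-theta t) + sigma * int_0^t exp(-theta (t-s)) dB_s.
The Itô integral has mean 0 and (by the Itô isometry) variance sigma^2 * int_0^t exp(-2 theta (t - s)) ds = sigma^2 * (1 - exp(-2 theta t)) / (2 theta).
With theta = 7/4, sigma = 1/5, x_0 = -6:
  E[X_t] = -6 * exp(-7/4 t) = -6*exp(-7*t/4)
  Var(X_t) = (1/5)^2 * (1 - exp(-2*7/4 t)) / (2 * 7/4) = 2/175 - 2*exp(-7*t/2)/175.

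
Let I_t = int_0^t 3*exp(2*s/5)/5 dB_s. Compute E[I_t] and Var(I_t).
E[I_t] = 0; Var(I_t) = 9*exp(4*t/5)/20 - 9/20

The Itô integral of a deterministic integrand f(s) has mean 0 because each increment f(s) * (B_{s+ds} - B_s) has mean 0. By the Itô isometry:
  Var( int_0^t f(s) dB_s ) = E[ (int_0^t f(s) dB_s)^2 ] = int_0^t f(s)^2 ds.
Here f(s) = 3*exp(2*s/5)/5, so f(s)^2 = 9*exp(4*s/5)/25. Integrate:
  int_0^t (9*exp(4*s/5)/25) ds = 9*exp(4*t/5)/20 - 9/20.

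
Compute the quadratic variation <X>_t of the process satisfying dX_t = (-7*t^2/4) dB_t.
<X>_t = 49*t^5/80

For an Itô process dX_t = a(t) dt + b(t) dB_t, the quadratic variation is <X>_t = int_0^t b(s)^2 ds (the drift term does not contribute). Here b(s) = -7*s^2/4, so
  b(s)^2 = 49*s^4/16.
Integrating from 0 to t:
  <X>_t = int_0^t (49*s^4/16) ds = 49*t^5/80.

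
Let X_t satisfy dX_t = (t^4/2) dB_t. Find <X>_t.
<X>_t = t^9/36

For an Itô process dX_t = a(t) dt + b(t) dB_t, the quadratic variation is <X>_t = int_0^t b(s)^2 ds (the drift term does not contribute). Here b(s) = s^4/2, so
  b(s)^2 = s^8/4.
Integrating from 0 to t:
  <X>_t = int_0^t (s^8/4) ds = t^9/36.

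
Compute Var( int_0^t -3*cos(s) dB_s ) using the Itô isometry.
Var = 9*t/2 + 9*sin(2*t)/4

The Itô integral of a deterministic integrand f(s) has mean 0 because each increment f(s) * (B_{s+ds} - B_s) has mean 0. By the Itô isometry:
  Var( int_0^t f(s) dB_s ) = E[ (int_0^t f(s) dB_s)^2 ] = int_0^t f(s)^2 ds.
Here f(s) = -3*cos(s), so f(s)^2 = 9*cos(s)^2. Integrate:
  int_0^t (9*cos(s)^2) ds = 9*t/2 + 9*sin(2*t)/4.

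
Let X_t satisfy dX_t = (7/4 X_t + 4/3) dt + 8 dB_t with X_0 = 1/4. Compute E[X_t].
E[X_t] = 85*exp(7*t/4)/84 - 16/21

Taking expectations and using E[dB_t] = 0, the mean m(t) = E[X_t] satisfies the ODE m'(t) = a m(t) + b with m(0) = x_0. With a = 7/4, b = 4/3, x_0 = 1/4, the solution is
  m(t) = x_0 * exp(a t) + (b/a) * (exp(a t) - 1)
       = (1/4) * exp((7/4) t) + ((4/3)/(7/4)) * (exp((7/4) t) - 1)
       = 85*exp(7*t/4)/84 - 16/21.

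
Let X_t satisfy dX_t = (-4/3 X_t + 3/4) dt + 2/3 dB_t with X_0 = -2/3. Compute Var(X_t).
Var(X_t) = 1/6 - exp(-8*t/3)/6

The variance V(t) = Var(X_t) satisfies V'(t) = 2 a V(t) + c^2 with V(0) = 0 (drift coefficient is linear in X, diffusion is constant). With a = -4/3, c = 2/3, the solution is
  V(t) = (c^2 / (2 a)) * (exp(2 a t) - 1)
       = ((2/3)^2 / (2*(-4/3))) * (exp((-8/3) t) - 1)
       = 1/6 - exp(-8*t/3)/6.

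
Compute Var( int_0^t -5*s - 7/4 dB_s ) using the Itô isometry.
Var = t*(400*t^2 + 420*t + 147)/48

The Itô integral of a deterministic integrand f(s) has mean 0 because each increment f(s) * (B_{s+ds} - B_s) has mean 0. By the Itô isometry:
  Var( int_0^t f(s) dB_s ) = E[ (int_0^t f(s) dB_s)^2 ] = int_0^t f(s)^2 ds.
Here f(s) = -5*s - 7/4, so f(s)^2 = (20*s + 7)^2/16. Integrate:
  int_0^t ((20*s + 7)^2/16) ds = t*(400*t^2 + 420*t + 147)/48.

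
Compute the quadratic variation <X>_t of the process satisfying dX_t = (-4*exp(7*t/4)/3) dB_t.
<X>_t = 32*exp(7*t/2)/63 - 32/63

For an Itô process dX_t = a(t) dt + b(t) dB_t, the quadratic variation is <X>_t = int_0^t b(s)^2 ds (the drift term does not contribute). Here b(s) = -4*exp(7*s/4)/3, so
  b(s)^2 = 16*exp(7*s/2)/9.
Integrating from 0 to t:
  <X>_t = int_0^t (16*exp(7*s/2)/9) ds = 32*exp(7*t/2)/63 - 32/63.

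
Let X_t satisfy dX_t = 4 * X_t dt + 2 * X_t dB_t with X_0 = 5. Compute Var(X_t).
Var(X_t) = 25*(exp(4*t) - 1)*exp(8*t)

For GBM dX = mu X dt + sigma X dB with X_0 = x_0, apply Itô to Y = log X: dY = (mu - sigma^2/2) dt + sigma dB, so Y_t = log(x_0) + (mu - sigma^2/2) t + sigma B_t and hence X_t = x_0 * exp((mu - sigma^2/2) t + sigma B_t).
With mu = 4, sigma = 2, x_0 = 5, this gives:
  X_t = 5 * exp((2) * t + (2) * B_t).
Since sigma*B_t ~ Normal(0, sigma^2 t), E[exp(sigma*B_t)] = exp(sigma^2 t / 2); so E[X_t] = x_0 * exp((mu - sigma^2/2) t) * exp(sigma^2 t / 2) = x_0 * exp(mu t) = 5*exp(4*t).
Var(X_t) = E[X_t^2] - (E[X_t])^2 = x_0^2 * exp(2 mu t) * (exp(sigma^2 t) - 1) = 25*(exp(4*t) - 1)*exp(8*t).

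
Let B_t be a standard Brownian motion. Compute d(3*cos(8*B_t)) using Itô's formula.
d(3*cos(8*B_t)) = (-96*cos(8*B_t)) dt + (-24*sin(8*B_t)) dB_t

Itô's formula for f(B_t) gives d f(B_t) = f'(B_t) dB_t + (1/2) f''(B_t) dt. Compute derivatives of f(x) = 3*cos(8*x):
  f'(x)  = -24*sin(8*x)
  f''(x) = -192*cos(8*x)
Substitute x = B_t and multiply the f'' term by 1/2:
  drift     = (1/2) * (-192*cos(8*x)) evaluated at B_t = -96*cos(8*B_t)
  diffusion = (-24*sin(8*x)) evaluated at B_t = -24*sin(8*B_t)
Therefore d(3*cos(8*B_t)) = (-96*cos(8*B_t)) dt + (-24*sin(8*B_t)) dB_t.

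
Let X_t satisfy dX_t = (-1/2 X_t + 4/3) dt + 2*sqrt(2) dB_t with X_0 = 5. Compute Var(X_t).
Var(X_t) = 8 - 8*exp(-t)

The variance V(t) = Var(X_t) satisfies V'(t) = 2 a V(t) + c^2 with V(0) = 0 (drift coefficient is linear in X, diffusion is constant). With a = -1/2, c = 2*sqrt(2), the solution is
  V(t) = (c^2 / (2 a)) * (exp(2 a t) - 1)
       = ((2*sqrt(2))^2 / (2*(-1/2))) * (exp((-1) t) - 1)
       = 8 - 8*exp(-t).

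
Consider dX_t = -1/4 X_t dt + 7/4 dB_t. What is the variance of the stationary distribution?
lim Var(X_t) = 49/8

The OU SDE dX = -theta X dt + sigma dB admits the integrating factor exp(theta t): d(exp(theta t) X_t) = sigma exp(theta t) dB_t. Integrating from 0 to t gives X_t = x_0 * exp(-theta t) + sigma * int_0^t exp(-theta (t-s)) dB_s for any initial x_0. The Itô integral has variance (by the Itô isometry) sigma^2 * int_0^t exp(-2 theta (t - s)) ds = sigma^2 * (1 - exp(-2 theta t)) / (2 theta), independent of x_0.
With theta = 1/4, sigma = 7/4:
  Var(X_t) = (7/4)^2 * (1 - exp(-2*1/4 t)) / (2 * 1/4) = 49/8 - 49*exp(-t/2)/8.
As t -> infinity, exp(-2*1/4 t) -> 0, so the stationary variance is sigma^2 / (2 theta) = 49/8.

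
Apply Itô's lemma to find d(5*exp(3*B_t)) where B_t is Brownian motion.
d(5*exp(3*B_t)) = (45*exp(3*B_t)/2) dt + (15*exp(3*B_t)) dB_t

Itô's formula for f(B_t) gives d f(B_t) = f'(B_t) dB_t + (1/2) f''(B_t) dt. Compute derivatives of f(x) = 5*exp(3*x):
  f'(x)  = 15*exp(3*x)
  f''(x) = 45*exp(3*x)
Substitute x = B_t and multiply the f'' term by 1/2:
  drift     = (1/2) * (45*exp(3*x)) evaluated at B_t = 45*exp(3*B_t)/2
  diffusion = (15*exp(3*x)) evaluated at B_t = 15*exp(3*B_t)
Therefore d(5*exp(3*B_t)) = (45*exp(3*B_t)/2) dt + (15*exp(3*B_t)) dB_t.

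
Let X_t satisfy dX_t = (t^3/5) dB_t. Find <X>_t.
<X>_t = t^7/175

For an Itô process dX_t = a(t) dt + b(t) dB_t, the quadratic variation is <X>_t = int_0^t b(s)^2 ds (the drift term does not contribute). Here b(s) = s^3/5, so
  b(s)^2 = s^6/25.
Integrating from 0 to t:
  <X>_t = int_0^t (s^6/25) ds = t^7/175.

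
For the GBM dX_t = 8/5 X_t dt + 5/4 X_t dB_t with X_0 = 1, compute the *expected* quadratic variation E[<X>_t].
E[<X>_t] = 125*exp(381*t/80)/381 - 125/381

<X>_t = int_0^t ((5/4) * X_s)^2 ds. Taking expectation inside the integral: E[<X>_t] = (5/4)^2 * int_0^t E[X_s^2] ds. For GBM, E[X_s^2] = x_0^2 * exp((2 mu + sigma^2) s). Integrating:
  E[<X>_t] = (5/4)^2 * 1^2 * (exp((2*(8/5) + (5/4)^2) t) - 1) / (2*(8/5) + (5/4)^2)
           = (5/4)^2 * 1^2 * (exp((381/80) t) - 1) / (381/80) = 125*exp(381*t/80)/381 - 125/381.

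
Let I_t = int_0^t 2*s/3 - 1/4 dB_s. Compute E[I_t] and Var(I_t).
E[I_t] = 0; Var(I_t) = t*(64*t^2 - 72*t + 27)/432

The Itô integral of a deterministic integrand f(s) has mean 0 because each increment f(s) * (B_{s+ds} - B_s) has mean 0. By the Itô isometry:
  Var( int_0^t f(s) dB_s ) = E[ (int_0^t f(s) dB_s)^2 ] = int_0^t f(s)^2 ds.
Here f(s) = 2*s/3 - 1/4, so f(s)^2 = (8*s - 3)^2/144. Integrate:
  int_0^t ((8*s - 3)^2/144) ds = t*(64*t^2 - 72*t + 27)/432.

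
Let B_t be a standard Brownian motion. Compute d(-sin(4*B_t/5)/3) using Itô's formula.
d(-sin(4*B_t/5)/3) = (8*sin(4*B_t/5)/75) dt + (-4*cos(4*B_t/5)/15) dB_t

Itô's formula for f(B_t) gives d f(B_t) = f'(B_t) dB_t + (1/2) f''(B_t) dt. Compute derivatives of f(x) = -sin(4*x/5)/3:
  f'(x)  = -4*cos(4*x/5)/15
  f''(x) = 16*sin(4*x/5)/75
Substitute x = B_t and multiply the f'' term by 1/2:
  drift     = (1/2) * (16*sin(4*x/5)/75) evaluated at B_t = 8*sin(4*B_t/5)/75
  diffusion = (-4*cos(4*x/5)/15) evaluated at B_t = -4*cos(4*B_t/5)/15
Therefore d(-sin(4*B_t/5)/3) = (8*sin(4*B_t/5)/75) dt + (-4*cos(4*B_t/5)/15) dB_t.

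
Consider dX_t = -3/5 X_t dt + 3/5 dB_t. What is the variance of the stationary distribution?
lim Var(X_t) = 3/10

The OU SDE dX = -theta X dt + sigma dB admits the integrating factor exp(theta t): d(exp(theta t) X_t) = sigma exp(theta t) dB_t. Integrating from 0 to t gives X_t = x_0 * exp(-theta t) + sigma * int_0^t exp(-theta (t-s)) dB_s for any initial x_0. The Itô integral has variance (by the Itô isometry) sigma^2 * int_0^t exp(-2 theta (t - s)) ds = sigma^2 * (1 - exp(-2 theta t)) / (2 theta), independent of x_0.
With theta = 3/5, sigma = 3/5:
  Var(X_t) = (3/5)^2 * (1 - exp(-2*3/5 t)) / (2 * 3/5) = 3/10 - 3*exp(-6*t/5)/10.
As t -> infinity, exp(-2*3/5 t) -> 0, so the stationary variance is sigma^2 / (2 theta) = 3/10.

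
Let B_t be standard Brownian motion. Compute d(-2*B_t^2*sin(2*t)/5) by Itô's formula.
d(-2*B_t^2*sin(2*t)/5) = (-4*B_t^2*cos(2*t)/5 - 2*sin(2*t)/5) dt + (-4*B_t*sin(2*t)/5) dB_t

Itô's formula for f(t, x): d f(t, B_t) = (f_t + (1/2) f_xx) dt + f_x dB_t. Compute partials of f(t, x) = -2*x^2*sin(2*t)/5:
  f_t(t,x)  = -4*x^2*cos(2*t)/5
  f_x(t,x)  = -4*x*sin(2*t)/5
  f_xx(t,x) = -4*sin(2*t)/5
Assemble drift = f_t + (1/2) f_xx = -4*x^2*cos(2*t)/5 - 2*sin(2*t)/5 and diffusion = f_x = -4*x*sin(2*t)/5. Substituting x = B_t:
  d(-2*B_t^2*sin(2*t)/5) = (-4*B_t^2*cos(2*t)/5 - 2*sin(2*t)/5) dt + (-4*B_t*sin(2*t)/5) dB_t.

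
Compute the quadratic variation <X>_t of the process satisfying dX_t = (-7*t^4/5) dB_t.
<X>_t = 49*t^9/225

For an Itô process dX_t = a(t) dt + b(t) dB_t, the quadratic variation is <X>_t = int_0^t b(s)^2 ds (the drift term does not contribute). Here b(s) = -7*s^4/5, so
  b(s)^2 = 49*s^8/25.
Integrating from 0 to t:
  <X>_t = int_0^t (49*s^8/25) ds = 49*t^9/225.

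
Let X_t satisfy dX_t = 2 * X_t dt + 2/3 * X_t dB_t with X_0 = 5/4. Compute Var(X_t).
Var(X_t) = 25*(exp(4*t/9) - 1)*exp(4*t)/16

For GBM dX = mu X dt + sigma X dB with X_0 = x_0, apply Itô to Y = log X: dY = (mu - sigma^2/2) dt + sigma dB, so Y_t = log(x_0) + (mu - sigma^2/2) t + sigma B_t and hence X_t = x_0 * exp((mu - sigma^2/2) t + sigma B_t).
With mu = 2, sigma = 2/3, x_0 = 5/4, this gives:
  X_t = 5/4 * exp((16/9) * t + (2/3) * B_t).
Since sigma*B_t ~ Normal(0, sigma^2 t), E[exp(sigma*B_t)] = exp(sigma^2 t / 2); so E[X_t] = x_0 * exp((mu - sigma^2/2) t) * exp(sigma^2 t / 2) = x_0 * exp(mu t) = 5*exp(2*t)/4.
Var(X_t) = E[X_t^2] - (E[X_t])^2 = x_0^2 * exp(2 mu t) * (exp(sigma^2 t) - 1) = 25*(exp(4*t/9) - 1)*exp(4*t)/16.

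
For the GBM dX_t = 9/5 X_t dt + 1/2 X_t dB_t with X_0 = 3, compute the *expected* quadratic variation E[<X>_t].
E[<X>_t] = 45*exp(77*t/20)/77 - 45/77

<X>_t = int_0^t ((1/2) * X_s)^2 ds. Taking expectation inside the integral: E[<X>_t] = (1/2)^2 * int_0^t E[X_s^2] ds. For GBM, E[X_s^2] = x_0^2 * exp((2 mu + sigma^2) s). Integrating:
  E[<X>_t] = (1/2)^2 * 3^2 * (exp((2*(9/5) + (1/2)^2) t) - 1) / (2*(9/5) + (1/2)^2)
           = (1/2)^2 * 3^2 * (exp((77/20) t) - 1) / (77/20) = 45*exp(77*t/20)/77 - 45/77.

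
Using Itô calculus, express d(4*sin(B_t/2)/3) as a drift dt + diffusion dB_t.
d(4*sin(B_t/2)/3) = (-sin(B_t/2)/6) dt + (2*cos(B_t/2)/3) dB_t

Itô's formula for f(B_t) gives d f(B_t) = f'(B_t) dB_t + (1/2) f''(B_t) dt. Compute derivatives of f(x) = 4*sin(x/2)/3:
  f'(x)  = 2*cos(x/2)/3
  f''(x) = -sin(x/2)/3
Substitute x = B_t and multiply the f'' term by 1/2:
  drift     = (1/2) * (-sin(x/2)/3) evaluated at B_t = -sin(B_t/2)/6
  diffusion = (2*cos(x/2)/3) evaluated at B_t = 2*cos(B_t/2)/3
Therefore d(4*sin(B_t/2)/3) = (-sin(B_t/2)/6) dt + (2*cos(B_t/2)/3) dB_t.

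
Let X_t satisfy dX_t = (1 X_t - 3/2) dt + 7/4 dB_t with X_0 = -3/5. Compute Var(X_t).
Var(X_t) = 49*exp(2*t)/32 - 49/32

The variance V(t) = Var(X_t) satisfies V'(t) = 2 a V(t) + c^2 with V(0) = 0 (drift coefficient is linear in X, diffusion is constant). With a = 1, c = 7/4, the solution is
  V(t) = (c^2 / (2 a)) * (exp(2 a t) - 1)
       = ((7/4)^2 / (2*1)) * (exp(2 t) - 1)
       = 49*exp(2*t)/32 - 49/32.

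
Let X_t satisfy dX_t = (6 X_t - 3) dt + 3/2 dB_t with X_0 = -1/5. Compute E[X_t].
E[X_t] = 1/2 - 7*exp(6*t)/10

Taking expectations and using E[dB_t] = 0, the mean m(t) = E[X_t] satisfies the ODE m'(t) = a m(t) + b with m(0) = x_0. With a = 6, b = -3, x_0 = -1/5, the solution is
  m(t) = x_0 * exp(a t) + (b/a) * (exp(a t) - 1)
       = (-1/5) * exp(6 t) + ((-3)/6) * (exp(6 t) - 1)
       = 1/2 - 7*exp(6*t)/10.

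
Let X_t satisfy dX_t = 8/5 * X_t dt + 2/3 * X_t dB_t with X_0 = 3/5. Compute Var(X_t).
Var(X_t) = 9*(exp(4*t/9) - 1)*exp(16*t/5)/25

For GBM dX = mu X dt + sigma X dB with X_0 = x_0, apply Itô to Y = log X: dY = (mu - sigma^2/2) dt + sigma dB, so Y_t = log(x_0) + (mu - sigma^2/2) t + sigma B_t and hence X_t = x_0 * exp((mu - sigma^2/2) t + sigma B_t).
With mu = 8/5, sigma = 2/3, x_0 = 3/5, this gives:
  X_t = 3/5 * exp((62/45) * t + (2/3) * B_t).
Since sigma*B_t ~ Normal(0, sigma^2 t), E[exp(sigma*B_t)] = exp(sigma^2 t / 2); so E[X_t] = x_0 * exp((mu - sigma^2/2) t) * exp(sigma^2 t / 2) = x_0 * exp(mu t) = 3*exp(8*t/5)/5.
Var(X_t) = E[X_t^2] - (E[X_t])^2 = x_0^2 * exp(2 mu t) * (exp(sigma^2 t) - 1) = 9*(exp(4*t/9) - 1)*exp(16*t/5)/25.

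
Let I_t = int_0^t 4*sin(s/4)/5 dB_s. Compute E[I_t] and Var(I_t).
E[I_t] = 0; Var(I_t) = 8*t/25 - 16*sin(t/2)/25

The Itô integral of a deterministic integrand f(s) has mean 0 because each increment f(s) * (B_{s+ds} - B_s) has mean 0. By the Itô isometry:
  Var( int_0^t f(s) dB_s ) = E[ (int_0^t f(s) dB_s)^2 ] = int_0^t f(s)^2 ds.
Here f(s) = 4*sin(s/4)/5, so f(s)^2 = 16*sin(s/4)^2/25. Integrate:
  int_0^t (16*sin(s/4)^2/25) ds = 8*t/25 - 16*sin(t/2)/25.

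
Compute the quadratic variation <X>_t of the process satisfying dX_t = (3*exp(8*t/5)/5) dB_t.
<X>_t = 9*exp(16*t/5)/80 - 9/80

For an Itô process dX_t = a(t) dt + b(t) dB_t, the quadratic variation is <X>_t = int_0^t b(s)^2 ds (the drift term does not contribute). Here b(s) = 3*exp(8*s/5)/5, so
  b(s)^2 = 9*exp(16*s/5)/25.
Integrating from 0 to t:
  <X>_t = int_0^t (9*exp(16*s/5)/25) ds = 9*exp(16*t/5)/80 - 9/80.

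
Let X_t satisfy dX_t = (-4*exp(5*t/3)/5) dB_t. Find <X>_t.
<X>_t = 24*exp(10*t/3)/125 - 24/125

For an Itô process dX_t = a(t) dt + b(t) dB_t, the quadratic variation is <X>_t = int_0^t b(s)^2 ds (the drift term does not contribute). Here b(s) = -4*exp(5*s/3)/5, so
  b(s)^2 = 16*exp(10*s/3)/25.
Integrating from 0 to t:
  <X>_t = int_0^t (16*exp(10*s/3)/25) ds = 24*exp(10*t/3)/125 - 24/125.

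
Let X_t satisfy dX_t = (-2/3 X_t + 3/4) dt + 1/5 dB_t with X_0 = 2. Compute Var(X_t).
Var(X_t) = 3/100 - 3*exp(-4*t/3)/100

The variance V(t) = Var(X_t) satisfies V'(t) = 2 a V(t) + c^2 with V(0) = 0 (drift coefficient is linear in X, diffusion is constant). With a = -2/3, c = 1/5, the solution is
  V(t) = (c^2 / (2 a)) * (exp(2 a t) - 1)
       = ((1/5)^2 / (2*(-2/3))) * (exp((-4/3) t) - 1)
       = 3/100 - 3*exp(-4*t/3)/100.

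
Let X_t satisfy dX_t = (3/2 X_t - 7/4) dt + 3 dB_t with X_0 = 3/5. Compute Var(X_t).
Var(X_t) = 3*exp(3*t) - 3

The variance V(t) = Var(X_t) satisfies V'(t) = 2 a V(t) + c^2 with V(0) = 0 (drift coefficient is linear in X, diffusion is constant). With a = 3/2, c = 3, the solution is
  V(t) = (c^2 / (2 a)) * (exp(2 a t) - 1)
       = (3^2 / (2*(3/2))) * (exp(3 t) - 1)
       = 3*exp(3*t) - 3.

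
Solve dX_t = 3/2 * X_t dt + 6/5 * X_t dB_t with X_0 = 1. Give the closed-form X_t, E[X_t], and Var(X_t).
X_t = 1 * exp((39/50) t + (6/5) B_t); E[X_t] = exp(3*t/2); Var(X_t) = exp(111*t/25) - exp(3*t)

For GBM dX = mu X dt + sigma X dB with X_0 = x_0, apply Itô to Y = log X: dY = (mu - sigma^2/2) dt + sigma dB, so Y_t = log(x_0) + (mu - sigma^2/2) t + sigma B_t and hence X_t = x_0 * exp((mu - sigma^2/2) t + sigma B_t).
With mu = 3/2, sigma = 6/5, x_0 = 1, this gives:
  X_t = 1 * exp((39/50) * t + (6/5) * B_t).
Since sigma*B_t ~ Normal(0, sigma^2 t), E[exp(sigma*B_t)] = exp(sigma^2 t / 2); so E[X_t] = x_0 * exp((mu - sigma^2/2) t) * exp(sigma^2 t / 2) = x_0 * exp(mu t) = exp(3*t/2).
Var(X_t) = E[X_t^2] - (E[X_t])^2 = x_0^2 * exp(2 mu t) * (exp(sigma^2 t) - 1) = exp(111*t/25) - exp(3*t).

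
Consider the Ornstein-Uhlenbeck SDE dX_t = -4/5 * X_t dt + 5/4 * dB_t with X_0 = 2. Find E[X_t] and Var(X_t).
E[X_t] = 2*exp(-4*t/5); Var(X_t) = 125/128 - 125*exp(-8*t/5)/128

The OU SDE dX = -theta X dt + sigma dB admits the integrating factor exp(theta t): d(exp(theta t) X_t) = sigma exp(theta t) dB_t. Integrating from 0 to t:
  X_t = x_0 * exp(-theta t) + sigma * int_0^t exp(-theta (t-s)) dB_s.
The Itô integral has mean 0 and (by the Itô isometry) variance sigma^2 * int_0^t exp(-2 theta (t - s)) ds = sigma^2 * (1 - exp(-2 theta t)) / (2 theta).
With theta = 4/5, sigma = 5/4, x_0 = 2:
  E[X_t] = 2 * exp(-4/5 t) = 2*exp(-4*t/5)
  Var(X_t) = (5/4)^2 * (1 - exp(-2*4/5 t)) / (2 * 4/5) = 125/128 - 125*exp(-8*t/5)/128.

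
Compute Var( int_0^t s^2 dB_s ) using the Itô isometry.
Var = t^5/5

The Itô integral of a deterministic integrand f(s) has mean 0 because each increment f(s) * (B_{s+ds} - B_s) has mean 0. By the Itô isometry:
  Var( int_0^t f(s) dB_s ) = E[ (int_0^t f(s) dB_s)^2 ] = int_0^t f(s)^2 ds.
Here f(s) = s^2, so f(s)^2 = s^4. Integrate:
  int_0^t (s^4) ds = t^5/5.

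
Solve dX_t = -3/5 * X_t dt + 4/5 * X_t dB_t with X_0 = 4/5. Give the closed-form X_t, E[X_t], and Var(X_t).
X_t = 4/5 * exp((-23/25) t + (4/5) B_t); E[X_t] = 4*exp(-3*t/5)/5; Var(X_t) = (16*exp(16*t/25) - 16)*exp(-6*t/5)/25

For GBM dX = mu X dt + sigma X dB with X_0 = x_0, apply Itô to Y = log X: dY = (mu - sigma^2/2) dt + sigma dB, so Y_t = log(x_0) + (mu - sigma^2/2) t + sigma B_t and hence X_t = x_0 * exp((mu - sigma^2/2) t + sigma B_t).
With mu = -3/5, sigma = 4/5, x_0 = 4/5, this gives:
  X_t = 4/5 * exp((-23/25) * t + (4/5) * B_t).
Since sigma*B_t ~ Normal(0, sigma^2 t), E[exp(sigma*B_t)] = exp(sigma^2 t / 2); so E[X_t] = x_0 * exp((mu - sigma^2/2) t) * exp(sigma^2 t / 2) = x_0 * exp(mu t) = 4*exp(-3*t/5)/5.
Var(X_t) = E[X_t^2] - (E[X_t])^2 = x_0^2 * exp(2 mu t) * (exp(sigma^2 t) - 1) = (16*exp(16*t/25) - 16)*exp(-6*t/5)/25.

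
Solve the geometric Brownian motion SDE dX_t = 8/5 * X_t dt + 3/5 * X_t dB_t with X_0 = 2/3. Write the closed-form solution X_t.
X_t = 2/3 * exp((71/50) * t + (3/5) * B_t)

For GBM dX = mu X dt + sigma X dB with X_0 = x_0, apply Itô to Y = log X: dY = (mu - sigma^2/2) dt + sigma dB, so Y_t = log(x_0) + (mu - sigma^2/2) t + sigma B_t and hence X_t = x_0 * exp((mu - sigma^2/2) t + sigma B_t).
With mu = 8/5, sigma = 3/5, x_0 = 2/3, this gives:
  X_t = 2/3 * exp((71/50) * t + (3/5) * B_t).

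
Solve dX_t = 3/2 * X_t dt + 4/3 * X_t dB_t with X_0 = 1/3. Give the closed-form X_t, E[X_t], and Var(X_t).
X_t = 1/3 * exp((11/18) t + (4/3) B_t); E[X_t] = exp(3*t/2)/3; Var(X_t) = (exp(16*t/9) - 1)*exp(3*t)/9

For GBM dX = mu X dt + sigma X dB with X_0 = x_0, apply Itô to Y = log X: dY = (mu - sigma^2/2) dt + sigma dB, so Y_t = log(x_0) + (mu - sigma^2/2) t + sigma B_t and hence X_t = x_0 * exp((mu - sigma^2/2) t + sigma B_t).
With mu = 3/2, sigma = 4/3, x_0 = 1/3, this gives:
  X_t = 1/3 * exp((11/18) * t + (4/3) * B_t).
Since sigma*B_t ~ Normal(0, sigma^2 t), E[exp(sigma*B_t)] = exp(sigma^2 t / 2); so E[X_t] = x_0 * exp((mu - sigma^2/2) t) * exp(sigma^2 t / 2) = x_0 * exp(mu t) = exp(3*t/2)/3.
Var(X_t) = E[X_t^2] - (E[X_t])^2 = x_0^2 * exp(2 mu t) * (exp(sigma^2 t) - 1) = (exp(16*t/9) - 1)*exp(3*t)/9.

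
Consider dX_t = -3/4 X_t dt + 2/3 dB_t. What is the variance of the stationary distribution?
lim Var(X_t) = 8/27

The OU SDE dX = -theta X dt + sigma dB admits the integrating factor exp(theta t): d(exp(theta t) X_t) = sigma exp(theta t) dB_t. Integrating from 0 to t gives X_t = x_0 * exp(-theta t) + sigma * int_0^t exp(-theta (t-s)) dB_s for any initial x_0. The Itô integral has variance (by the Itô isometry) sigma^2 * int_0^t exp(-2 theta (t - s)) ds = sigma^2 * (1 - exp(-2 theta t)) / (2 theta), independent of x_0.
With theta = 3/4, sigma = 2/3:
  Var(X_t) = (2/3)^2 * (1 - exp(-2*3/4 t)) / (2 * 3/4) = 8/27 - 8*exp(-3*t/2)/27.
As t -> infinity, exp(-2*3/4 t) -> 0, so the stationary variance is sigma^2 / (2 theta) = 8/27.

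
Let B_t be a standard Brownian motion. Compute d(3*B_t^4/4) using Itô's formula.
d(3*B_t^4/4) = (9*B_t^2/2) dt + (3*B_t^3) dB_t

Itô's formula for f(B_t) gives d f(B_t) = f'(B_t) dB_t + (1/2) f''(B_t) dt. Compute derivatives of f(x) = 3*x^4/4:
  f'(x)  = 3*x^3
  f''(x) = 9*x^2
Substitute x = B_t and multiply the f'' term by 1/2:
  drift     = (1/2) * (9*x^2) evaluated at B_t = 9*B_t^2/2
  diffusion = (3*x^3) evaluated at B_t = 3*B_t^3
Therefore d(3*B_t^4/4) = (9*B_t^2/2) dt + (3*B_t^3) dB_t.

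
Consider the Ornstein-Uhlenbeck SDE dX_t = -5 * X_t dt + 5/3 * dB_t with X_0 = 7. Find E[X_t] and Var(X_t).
E[X_t] = 7*exp(-5*t); Var(X_t) = 5/18 - 5*exp(-10*t)/18

The OU SDE dX = -theta X dt + sigma dB admits the integrating factor exp(theta t): d(exp(theta t) X_t) = sigma exp(theta t) dB_t. Integrating from 0 to t:
  X_t = x_0 * exp(-theta t) + sigma * int_0^t exp(-theta (t-s)) dB_s.
The Itô integral has mean 0 and (by the Itô isometry) variance sigma^2 * int_0^t exp(-2 theta (t - s)) ds = sigma^2 * (1 - exp(-2 theta t)) / (2 theta).
With theta = 5, sigma = 5/3, x_0 = 7:
  E[X_t] = 7 * exp(-5 t) = 7*exp(-5*t)
  Var(X_t) = (5/3)^2 * (1 - exp(-2*5 t)) / (2 * 5) = 5/18 - 5*exp(-10*t)/18.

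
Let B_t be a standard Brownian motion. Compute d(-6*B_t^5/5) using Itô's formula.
d(-6*B_t^5/5) = (-12*B_t^3) dt + (-6*B_t^4) dB_t

Itô's formula for f(B_t) gives d f(B_t) = f'(B_t) dB_t + (1/2) f''(B_t) dt. Compute derivatives of f(x) = -6*x^5/5:
  f'(x)  = -6*x^4
  f''(x) = -24*x^3
Substitute x = B_t and multiply the f'' term by 1/2:
  drift     = (1/2) * (-24*x^3) evaluated at B_t = -12*B_t^3
  diffusion = (-6*x^4) evaluated at B_t = -6*B_t^4
Therefore d(-6*B_t^5/5) = (-12*B_t^3) dt + (-6*B_t^4) dB_t.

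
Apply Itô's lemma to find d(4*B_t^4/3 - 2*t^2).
d(4*B_t^4/3 - 2*t^2) = (8*B_t^2 - 4*t) dt + (16*B_t^3/3) dB_t

Itô's formula for f(t, x): d f(t, B_t) = (f_t + (1/2) f_xx) dt + f_x dB_t. Compute partials of f(t, x) = -2*t^2 + 4*x^4/3:
  f_t(t,x)  = -4*t
  f_x(t,x)  = 16*x^3/3
  f_xx(t,x) = 16*x^2
Assemble drift = f_t + (1/2) f_xx = -4*t + 8*x^2 and diffusion = f_x = 16*x^3/3. Substituting x = B_t:
  d(4*B_t^4/3 - 2*t^2) = (8*B_t^2 - 4*t) dt + (16*B_t^3/3) dB_t.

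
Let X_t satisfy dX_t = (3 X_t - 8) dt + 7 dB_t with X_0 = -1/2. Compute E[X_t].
E[X_t] = 8/3 - 19*exp(3*t)/6

Taking expectations and using E[dB_t] = 0, the mean m(t) = E[X_t] satisfies the ODE m'(t) = a m(t) + b with m(0) = x_0. With a = 3, b = -8, x_0 = -1/2, the solution is
  m(t) = x_0 * exp(a t) + (b/a) * (exp(a t) - 1)
       = (-1/2) * exp(3 t) + ((-8)/3) * (exp(3 t) - 1)
       = 8/3 - 19*exp(3*t)/6.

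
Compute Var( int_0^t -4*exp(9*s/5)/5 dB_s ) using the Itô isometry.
Var = 8*exp(18*t/5)/45 - 8/45

The Itô integral of a deterministic integrand f(s) has mean 0 because each increment f(s) * (B_{s+ds} - B_s) has mean 0. By the Itô isometry:
  Var( int_0^t f(s) dB_s ) = E[ (int_0^t f(s) dB_s)^2 ] = int_0^t f(s)^2 ds.
Here f(s) = -4*exp(9*s/5)/5, so f(s)^2 = 16*exp(18*s/5)/25. Integrate:
  int_0^t (16*exp(18*s/5)/25) ds = 8*exp(18*t/5)/45 - 8/45.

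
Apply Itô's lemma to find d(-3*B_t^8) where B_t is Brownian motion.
d(-3*B_t^8) = (-84*B_t^6) dt + (-24*B_t^7) dB_t

Itô's formula for f(B_t) gives d f(B_t) = f'(B_t) dB_t + (1/2) f''(B_t) dt. Compute derivatives of f(x) = -3*x^8:
  f'(x)  = -24*x^7
  f''(x) = -168*x^6
Substitute x = B_t and multiply the f'' term by 1/2:
  drift     = (1/2) * (-168*x^6) evaluated at B_t = -84*B_t^6
  diffusion = (-24*x^7) evaluated at B_t = -24*B_t^7
Therefore d(-3*B_t^8) = (-84*B_t^6) dt + (-24*B_t^7) dB_t.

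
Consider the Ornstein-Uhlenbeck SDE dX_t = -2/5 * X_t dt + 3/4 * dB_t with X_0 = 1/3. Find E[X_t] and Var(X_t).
E[X_t] = exp(-2*t/5)/3; Var(X_t) = 45/64 - 45*exp(-4*t/5)/64

The OU SDE dX = -theta X dt + sigma dB admits the integrating factor exp(theta t): d(exp(theta t) X_t) = sigma exp(theta t) dB_t. Integrating from 0 to t:
  X_t = x_0 * exp(-theta t) + sigma * int_0^t exp(-theta (t-s)) dB_s.
The Itô integral has mean 0 and (by the Itô isometry) variance sigma^2 * int_0^t exp(-2 theta (t - s)) ds = sigma^2 * (1 - exp(-2 theta t)) / (2 theta).
With theta = 2/5, sigma = 3/4, x_0 = 1/3:
  E[X_t] = 1/3 * exp(-2/5 t) = exp(-2*t/5)/3
  Var(X_t) = (3/4)^2 * (1 - exp(-2*2/5 t)) / (2 * 2/5) = 45/64 - 45*exp(-4*t/5)/64.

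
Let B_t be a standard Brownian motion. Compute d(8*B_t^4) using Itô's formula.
d(8*B_t^4) = (48*B_t^2) dt + (32*B_t^3) dB_t

Itô's formula for f(B_t) gives d f(B_t) = f'(B_t) dB_t + (1/2) f''(B_t) dt. Compute derivatives of f(x) = 8*x^4:
  f'(x)  = 32*x^3
  f''(x) = 96*x^2
Substitute x = B_t and multiply the f'' term by 1/2:
  drift     = (1/2) * (96*x^2) evaluated at B_t = 48*B_t^2
  diffusion = (32*x^3) evaluated at B_t = 32*B_t^3
Therefore d(8*B_t^4) = (48*B_t^2) dt + (32*B_t^3) dB_t.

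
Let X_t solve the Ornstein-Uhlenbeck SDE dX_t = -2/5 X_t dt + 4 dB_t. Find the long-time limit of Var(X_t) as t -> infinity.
lim Var(X_t) = 20

The OU SDE dX = -theta X dt + sigma dB admits the integrating factor exp(theta t): d(exp(theta t) X_t) = sigma exp(theta t) dB_t. Integrating from 0 to t gives X_t = x_0 * exp(-theta t) + sigma * int_0^t exp(-theta (t-s)) dB_s for any initial x_0. The Itô integral has variance (by the Itô isometry) sigma^2 * int_0^t exp(-2 theta (t - s)) ds = sigma^2 * (1 - exp(-2 theta t)) / (2 theta), independent of x_0.
With theta = 2/5, sigma = 4:
  Var(X_t) = (4)^2 * (1 - exp(-2*2/5 t)) / (2 * 2/5) = 20 - 20*exp(-4*t/5).
As t -> infinity, exp(-2*2/5 t) -> 0, so the stationary variance is sigma^2 / (2 theta) = 20.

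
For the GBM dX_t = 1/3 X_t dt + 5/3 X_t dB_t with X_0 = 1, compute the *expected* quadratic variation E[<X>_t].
E[<X>_t] = 25*exp(31*t/9)/31 - 25/31

<X>_t = int_0^t ((5/3) * X_s)^2 ds. Taking expectation inside the integral: E[<X>_t] = (5/3)^2 * int_0^t E[X_s^2] ds. For GBM, E[X_s^2] = x_0^2 * exp((2 mu + sigma^2) s). Integrating:
  E[<X>_t] = (5/3)^2 * 1^2 * (exp((2*(1/3) + (5/3)^2) t) - 1) / (2*(1/3) + (5/3)^2)
           = (5/3)^2 * 1^2 * (exp((31/9) t) - 1) / (31/9) = 25*exp(31*t/9)/31 - 25/31.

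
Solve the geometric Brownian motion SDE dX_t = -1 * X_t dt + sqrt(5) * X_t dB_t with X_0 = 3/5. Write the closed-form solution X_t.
X_t = 3/5 * exp((-7/2) * t + (sqrt(5)) * B_t)

For GBM dX = mu X dt + sigma X dB with X_0 = x_0, apply Itô to Y = log X: dY = (mu - sigma^2/2) dt + sigma dB, so Y_t = log(x_0) + (mu - sigma^2/2) t + sigma B_t and hence X_t = x_0 * exp((mu - sigma^2/2) t + sigma B_t).
With mu = -1, sigma = sqrt(5), x_0 = 3/5, this gives:
  X_t = 3/5 * exp((-7/2) * t + (sqrt(5)) * B_t).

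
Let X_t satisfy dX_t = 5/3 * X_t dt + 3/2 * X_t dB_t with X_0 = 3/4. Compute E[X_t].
E[X_t] = 3*exp(5*t/3)/4

For GBM dX = mu X dt + sigma X dB with X_0 = x_0, apply Itô to Y = log X: dY = (mu - sigma^2/2) dt + sigma dB, so Y_t = log(x_0) + (mu - sigma^2/2) t + sigma B_t and hence X_t = x_0 * exp((mu - sigma^2/2) t + sigma B_t).
With mu = 5/3, sigma = 3/2, x_0 = 3/4, this gives:
  X_t = 3/4 * exp((13/24) * t + (3/2) * B_t).
Since sigma*B_t ~ Normal(0, sigma^2 t), E[exp(sigma*B_t)] = exp(sigma^2 t / 2); so E[X_t] = x_0 * exp((mu - sigma^2/2) t) * exp(sigma^2 t / 2) = x_0 * exp(mu t) = 3*exp(5*t/3)/4.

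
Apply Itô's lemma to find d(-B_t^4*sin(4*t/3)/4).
d(-B_t^4*sin(4*t/3)/4) = (B_t^2*(-2*B_t^2*cos(4*t/3) - 9*sin(4*t/3))/6) dt + (-B_t^3*sin(4*t/3)) dB_t

Itô's formula for f(t, x): d f(t, B_t) = (f_t + (1/2) f_xx) dt + f_x dB_t. Compute partials of f(t, x) = -x^4*sin(4*t/3)/4:
  f_t(t,x)  = -x^4*cos(4*t/3)/3
  f_x(t,x)  = -x^3*sin(4*t/3)
  f_xx(t,x) = -3*x^2*sin(4*t/3)
Assemble drift = f_t + (1/2) f_xx = x^2*(-2*x^2*cos(4*t/3) - 9*sin(4*t/3))/6 and diffusion = f_x = -x^3*sin(4*t/3). Substituting x = B_t:
  d(-B_t^4*sin(4*t/3)/4) = (B_t^2*(-2*B_t^2*cos(4*t/3) - 9*sin(4*t/3))/6) dt + (-B_t^3*sin(4*t/3)) dB_t.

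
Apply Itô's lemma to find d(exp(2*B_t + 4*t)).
d(exp(2*B_t + 4*t)) = (6*exp(2*B_t + 4*t)) dt + (2*exp(2*B_t + 4*t)) dB_t

Itô's formula for f(t, x): d f(t, B_t) = (f_t + (1/2) f_xx) dt + f_x dB_t. Compute partials of f(t, x) = exp(4*t + 2*x):
  f_t(t,x)  = 4*exp(4*t + 2*x)
  f_x(t,x)  = 2*exp(4*t + 2*x)
  f_xx(t,x) = 4*exp(4*t + 2*x)
Assemble drift = f_t + (1/2) f_xx = 6*exp(4*t + 2*x) and diffusion = f_x = 2*exp(4*t + 2*x). Substituting x = B_t:
  d(exp(2*B_t + 4*t)) = (6*exp(2*B_t + 4*t)) dt + (2*exp(2*B_t + 4*t)) dB_t.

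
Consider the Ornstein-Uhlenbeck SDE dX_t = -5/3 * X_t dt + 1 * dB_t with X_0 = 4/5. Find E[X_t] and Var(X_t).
E[X_t] = 4*exp(-5*t/3)/5; Var(X_t) = 3/10 - 3*exp(-10*t/3)/10

The OU SDE dX = -theta X dt + sigma dB admits the integrating factor exp(theta t): d(exp(theta t) X_t) = sigma exp(theta t) dB_t. Integrating from 0 to t:
  X_t = x_0 * exp(-theta t) + sigma * int_0^t exp(-theta (t-s)) dB_s.
The Itô integral has mean 0 and (by the Itô isometry) variance sigma^2 * int_0^t exp(-2 theta (t - s)) ds = sigma^2 * (1 - exp(-2 theta t)) / (2 theta).
With theta = 5/3, sigma = 1, x_0 = 4/5:
  E[X_t] = 4/5 * exp(-5/3 t) = 4*exp(-5*t/3)/5
  Var(X_t) = (1)^2 * (1 - exp(-2*5/3 t)) / (2 * 5/3) = 3/10 - 3*exp(-10*t/3)/10.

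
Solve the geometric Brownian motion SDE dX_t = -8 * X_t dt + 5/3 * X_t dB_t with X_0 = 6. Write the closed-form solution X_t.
X_t = 6 * exp((-169/18) * t + (5/3) * B_t)

For GBM dX = mu X dt + sigma X dB with X_0 = x_0, apply Itô to Y = log X: dY = (mu - sigma^2/2) dt + sigma dB, so Y_t = log(x_0) + (mu - sigma^2/2) t + sigma B_t and hence X_t = x_0 * exp((mu - sigma^2/2) t + sigma B_t).
With mu = -8, sigma = 5/3, x_0 = 6, this gives:
  X_t = 6 * exp((-169/18) * t + (5/3) * B_t).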